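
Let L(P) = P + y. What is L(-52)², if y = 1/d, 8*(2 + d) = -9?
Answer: 1710864/625 ≈ 2737.4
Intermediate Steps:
d = -25/8 (d = -2 + (⅛)*(-9) = -2 - 9/8 = -25/8 ≈ -3.1250)
y = -8/25 (y = 1/(-25/8) = -8/25 ≈ -0.32000)
L(P) = -8/25 + P (L(P) = P - 8/25 = -8/25 + P)
L(-52)² = (-8/25 - 52)² = (-1308/25)² = 1710864/625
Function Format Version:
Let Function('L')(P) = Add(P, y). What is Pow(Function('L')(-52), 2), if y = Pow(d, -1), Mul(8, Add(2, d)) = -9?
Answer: Rational(1710864, 625) ≈ 2737.4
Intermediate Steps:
d = Rational(-25, 8) (d = Add(-2, Mul(Rational(1, 8), -9)) = Add(-2, Rational(-9, 8)) = Rational(-25, 8) ≈ -3.1250)
y = Rational(-8, 25) (y = Pow(Rational(-25, 8), -1) = Rational(-8, 25) ≈ -0.32000)
Function('L')(P) = Add(Rational(-8, 25), P) (Function('L')(P) = Add(P, Rational(-8, 25)) = Add(Rational(-8, 25), P))
Pow(Function('L')(-52), 2) = Pow(Add(Rational(-8, 25), -52), 2) = Pow(Rational(-1308, 25), 2) = Rational(1710864, 625)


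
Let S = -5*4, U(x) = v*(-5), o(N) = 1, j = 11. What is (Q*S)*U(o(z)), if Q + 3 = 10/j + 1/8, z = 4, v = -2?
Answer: 4325/11 ≈ 393.18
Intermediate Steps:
Q = -173/88 (Q = -3 + (10/11 + 1/8) = -3 + (10*(1/11) + 1*(⅛)) = -3 + (10/11 + ⅛) = -3 + 91/88 = -173/88 ≈ -1.9659)
U(x) = 10 (U(x) = -2*(-5) = 10)
S = -20
(Q*S)*U(o(z)) = -173/88*(-20)*10 = (865/22)*10 = 4325/11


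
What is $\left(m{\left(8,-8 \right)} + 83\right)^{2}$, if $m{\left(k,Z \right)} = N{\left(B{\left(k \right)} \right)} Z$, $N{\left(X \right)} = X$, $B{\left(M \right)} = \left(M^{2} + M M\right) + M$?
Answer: $1010025$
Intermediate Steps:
$B{\left(M \right)} = M + 2 M^{2}$ ($B{\left(M \right)} = \left(M^{2} + M^{2}\right) + M = 2 M^{2} + M = M + 2 M^{2}$)
$m{\left(k,Z \right)} = Z k \left(1 + 2 k\right)$ ($m{\left(k,Z \right)} = k \left(1 + 2 k\right) Z = Z k \left(1 + 2 k\right)$)
$\left(m{\left(8,-8 \right)} + 83\right)^{2} = \left(\left(-8\right) 8 \left(1 + 2 \cdot 8\right) + 83\right)^{2} = \left(\left(-8\right) 8 \left(1 + 16\right) + 83\right)^{2} = \left(\left(-8\right) 8 \cdot 17 + 83\right)^{2} = \left(-1088 + 83\right)^{2} = \left(-1005\right)^{2} = 1010025$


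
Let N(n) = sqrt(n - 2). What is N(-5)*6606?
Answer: 6606*I*sqrt(7) ≈ 17478.0*I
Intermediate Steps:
N(n) = sqrt(-2 + n)
N(-5)*6606 = sqrt(-2 - 5)*6606 = sqrt(-7)*6606 = (I*sqrt(7))*6606 = 6606*I*sqrt(7)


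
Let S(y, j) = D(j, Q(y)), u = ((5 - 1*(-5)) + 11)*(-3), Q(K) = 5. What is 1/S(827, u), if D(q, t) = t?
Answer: ⅕ ≈ 0.20000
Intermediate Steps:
u = -63 (u = ((5 + 5) + 11)*(-3) = (10 + 11)*(-3) = 21*(-3) = -63)
S(y, j) = 5
1/S(827, u) = 1/5 = ⅕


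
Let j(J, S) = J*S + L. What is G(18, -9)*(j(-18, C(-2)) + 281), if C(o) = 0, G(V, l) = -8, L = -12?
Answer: -2152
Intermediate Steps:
j(J, S) = -12 + J*S (j(J, S) = J*S - 12 = -12 + J*S)
G(18, -9)*(j(-18, C(-2)) + 281) = -8*((-12 - 18*0) + 281) = -8*((-12 + 0) + 281) = -8*(-12 + 281) = -8*269 = -2152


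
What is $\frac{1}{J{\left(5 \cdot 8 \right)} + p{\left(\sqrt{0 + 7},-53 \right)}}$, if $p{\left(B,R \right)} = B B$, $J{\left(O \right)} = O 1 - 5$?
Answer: $\frac{1}{42} \approx 0.02381$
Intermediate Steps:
$J{\left(O \right)} = -5 + O$ ($J{\left(O \right)} = O - 5 = -5 + O$)
$p{\left(B,R \right)} = B^{2}$
$\frac{1}{J{\left(5 \cdot 8 \right)} + p{\left(\sqrt{0 + 7},-53 \right)}} = \frac{1}{\left(-5 + 5 \cdot 8\right) + \left(\sqrt{0 + 7}\right)^{2}} = \frac{1}{\left(-5 + 40\right) + \left(\sqrt{7}\right)^{2}} = \frac{1}{35 + 7} = \frac{1}{42}$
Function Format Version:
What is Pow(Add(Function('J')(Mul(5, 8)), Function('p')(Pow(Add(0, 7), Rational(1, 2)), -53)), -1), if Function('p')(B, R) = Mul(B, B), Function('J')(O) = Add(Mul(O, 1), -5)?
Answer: Rational(1, 42) ≈ 0.023810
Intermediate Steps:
Function('J')(O) = Add(-5, O) (Function('J')(O) = Add(O, -5) = Add(-5, O))
Function('p')(B, R) = Pow(B, 2)
Pow(Add(Function('J')(Mul(5, 8)), Function('p')(Pow(Add(0, 7), Rational(1, 2)), -53)), -1) = Pow(Add(Add(-5, Mul(5, 8)), Pow(Pow(Add(0, 7), Rational(1, 2)), 2)), -1) = Pow(Add(Add(-5, 40), Pow(Pow(7, Rational(1, 2)), 2)), -1) = Pow(Add(35, 7), -1) = Pow(42, -1) = Rational(1, 42)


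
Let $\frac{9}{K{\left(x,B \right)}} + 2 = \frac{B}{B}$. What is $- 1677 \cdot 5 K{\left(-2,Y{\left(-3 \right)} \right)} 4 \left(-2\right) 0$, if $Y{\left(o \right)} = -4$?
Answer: $0$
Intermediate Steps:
$K{\left(x,B \right)} = -9$ ($K{\left(x,B \right)} = \frac{9}{-2 + \frac{B}{B}} = \frac{9}{-2 + 1} = \frac{9}{-1} = 9 \left(-1\right) = -9$)
$- 1677 \cdot 5 K{\left(-2,Y{\left(-3 \right)} \right)} 4 \left(-2\right) 0 = - 1677 \cdot 5 \left(-9\right) 4 \left(-2\right) 0 = - 1677 \left(-45\right) 4 \left(-2\right) 0 = - 1677 \left(-180\right) \left(-2\right) 0 = - 1677 \cdot 360 \cdot 0 = \left(-1677\right) 0 = 0$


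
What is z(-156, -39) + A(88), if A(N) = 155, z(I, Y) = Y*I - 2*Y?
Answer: 6317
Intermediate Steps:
z(I, Y) = -2*Y + I*Y (z(I, Y) = I*Y - 2*Y = -2*Y + I*Y)
z(-156, -39) + A(88) = -39*(-2 - 156) + 155 = -39*(-158) + 155 = 6162 + 155 = 6317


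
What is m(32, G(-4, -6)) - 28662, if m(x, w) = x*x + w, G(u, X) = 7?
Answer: -27631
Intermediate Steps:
m(x, w) = w + x² (m(x, w) = x² + w = w + x²)
m(32, G(-4, -6)) - 28662 = (7 + 32²) - 28662 = (7 + 1024) - 28662 = 1031 - 28662 = -27631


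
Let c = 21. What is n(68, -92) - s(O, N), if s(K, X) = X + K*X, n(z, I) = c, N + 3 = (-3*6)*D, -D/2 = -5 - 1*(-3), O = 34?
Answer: 2646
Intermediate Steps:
D = 4 (D = -2*(-5 - 1*(-3)) = -2*(-5 + 3) = -2*(-2) = 4)
N = -75 (N = -3 - 3*6*4 = -3 - 18*4 = -3 - 72 = -75)
n(z, I) = 21
n(68, -92) - s(O, N) = 21 - (-75)*(1 + 34) = 21 - (-75)*35 = 21 - 1*(-2625) = 21 + 2625 = 2646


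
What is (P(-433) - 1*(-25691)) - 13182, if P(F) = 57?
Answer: 12566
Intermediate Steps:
(P(-433) - 1*(-25691)) - 13182 = (57 - 1*(-25691)) - 13182 = (57 + 25691) - 13182 = 25748 - 13182 = 12566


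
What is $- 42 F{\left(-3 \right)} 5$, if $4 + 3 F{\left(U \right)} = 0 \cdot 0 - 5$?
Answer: $630$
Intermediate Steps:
$F{\left(U \right)} = -3$ ($F{\left(U \right)} = - \frac{4}{3} + \frac{0 \cdot 0 - 5}{3} = - \frac{4}{3} + \frac{0 - 5}{3} = - \frac{4}{3} + \frac{1}{3} \left(-5\right) = - \frac{4}{3} - \frac{5}{3} = -3$)
$- 42 F{\left(-3 \right)} 5 = \left(-42\right) \left(-3\right) 5 = 126 \cdot 5 = 630$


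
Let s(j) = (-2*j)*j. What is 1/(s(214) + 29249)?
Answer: -1/62343 ≈ -1.6040e-5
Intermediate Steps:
s(j) = -2*j²
1/(s(214) + 29249) = 1/(-2*214² + 29249) = 1/(-2*45796 + 29249) = 1/(-91592 + 29249) = 1/(-62343) = -1/62343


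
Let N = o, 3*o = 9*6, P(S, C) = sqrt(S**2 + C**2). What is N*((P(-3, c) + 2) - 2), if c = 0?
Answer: 54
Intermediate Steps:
P(S, C) = sqrt(C**2 + S**2)
o = 18 (o = (9*6)/3 = (1/3)*54 = 18)
N = 18
N*((P(-3, c) + 2) - 2) = 18*((sqrt(0**2 + (-3)**2) + 2) - 2) = 18*((sqrt(0 + 9) + 2) - 2) = 18*((sqrt(9) + 2) - 2) = 18*((3 + 2) - 2) = 18*(5 - 2) = 18*3 = 54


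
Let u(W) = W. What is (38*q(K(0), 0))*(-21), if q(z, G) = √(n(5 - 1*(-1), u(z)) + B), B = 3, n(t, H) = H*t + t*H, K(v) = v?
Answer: -798*√3 ≈ -1382.2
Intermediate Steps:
n(t, H) = 2*H*t (n(t, H) = H*t + H*t = 2*H*t)
q(z, G) = √(3 + 12*z) (q(z, G) = √(2*z*(5 - 1*(-1)) + 3) = √(2*z*(5 + 1) + 3) = √(2*z*6 + 3) = √(12*z + 3) = √(3 + 12*z))
(38*q(K(0), 0))*(-21) = (38*√(3 + 12*0))*(-21) = (38*√(3 + 0))*(-21) = (38*√3)*(-21) = -798*√3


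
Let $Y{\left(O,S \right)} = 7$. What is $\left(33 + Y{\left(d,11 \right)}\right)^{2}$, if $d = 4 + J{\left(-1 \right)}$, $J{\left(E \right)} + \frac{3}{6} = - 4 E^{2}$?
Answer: $1600$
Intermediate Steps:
$J{\left(E \right)} = - \frac{1}{2} - 4 E^{2}$
$d = - \frac{1}{2}$ ($d = 4 - \left(\frac{1}{2} + 4 \left(-1\right)^{2}\right) = 4 - \frac{9}{2} = - \frac{1}{2} \approx -0.5$)
$\left(33 + Y{\left(d,11 \right)}\right)^{2} = \left(33 + 7\right)^{2} = 40^{2} = 1600$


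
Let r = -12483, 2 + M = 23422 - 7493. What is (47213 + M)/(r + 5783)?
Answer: -3157/335 ≈ -9.4239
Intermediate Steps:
M = 15927 (M = -2 + (23422 - 7493) = -2 + 15929 = 15927)
(47213 + M)/(r + 5783) = (47213 + 15927)/(-12483 + 5783) = 63140/(-6700) = 63140*(-1/6700) = -3157/335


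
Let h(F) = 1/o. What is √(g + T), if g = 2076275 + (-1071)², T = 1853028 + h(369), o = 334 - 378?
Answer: √2456950485/22 ≈ 2253.1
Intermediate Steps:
o = -44
h(F) = -1/44 (h(F) = 1/(-44) = -1/44)
T = 81533231/44 (T = 1853028 - 1/44 = 81533231/44 ≈ 1.8530e+6)
g = 3223316 (g = 2076275 + 1147041 = 3223316)
√(g + T) = √(3223316 + 81533231/44) = √(223359135/44) = √2456950485/22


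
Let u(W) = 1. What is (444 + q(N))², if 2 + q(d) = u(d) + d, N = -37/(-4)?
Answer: 3272481/16 ≈ 2.0453e+5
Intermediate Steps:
N = 37/4 (N = -37*(-¼) = 37/4 ≈ 9.2500)
q(d) = -1 + d (q(d) = -2 + (1 + d) = -1 + d)
(444 + q(N))² = (444 + (-1 + 37/4))² = (444 + 33/4)² = (1809/4)² = 3272481/16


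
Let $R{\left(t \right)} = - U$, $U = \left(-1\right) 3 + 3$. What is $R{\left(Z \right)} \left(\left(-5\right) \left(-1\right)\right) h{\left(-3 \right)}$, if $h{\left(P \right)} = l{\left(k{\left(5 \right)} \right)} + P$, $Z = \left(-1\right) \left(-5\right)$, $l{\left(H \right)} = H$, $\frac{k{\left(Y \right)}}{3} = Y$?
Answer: $0$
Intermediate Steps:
$k{\left(Y \right)} = 3 Y$
$Z = 5$
$U = 0$ ($U = -3 + 3 = 0$)
$h{\left(P \right)} = 15 + P$ ($h{\left(P \right)} = 3 \cdot 5 + P = 15 + P$)
$R{\left(t \right)} = 0$ ($R{\left(t \right)} = \left(-1\right) 0 = 0$)
$R{\left(Z \right)} \left(\left(-5\right) \left(-1\right)\right) h{\left(-3 \right)} = 0 \left(\left(-5\right) \left(-1\right)\right) \left(15 - 3\right) = 0 \cdot 5 \cdot 12 = 0 \cdot 12 = 0$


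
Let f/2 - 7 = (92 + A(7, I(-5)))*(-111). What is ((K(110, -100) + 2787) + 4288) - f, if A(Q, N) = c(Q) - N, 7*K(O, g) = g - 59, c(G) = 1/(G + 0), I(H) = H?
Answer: 28604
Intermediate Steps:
c(G) = 1/G
K(O, g) = -59/7 + g/7 (K(O, g) = (g - 59)/7 = (-59 + g)/7 = -59/7 + g/7)
A(Q, N) = 1/Q - N
f = -150862/7 (f = 14 + 2*((92 + (1/7 - 1*(-5)))*(-111)) = 14 + 2*((92 + (⅐ + 5))*(-111)) = 14 + 2*((92 + 36/7)*(-111)) = 14 + 2*((680/7)*(-111)) = 14 + 2*(-75480/7) = 14 - 150960/7 = -150862/7 ≈ -21552.)
((K(110, -100) + 2787) + 4288) - f = (((-59/7 + (⅐)*(-100)) + 2787) + 4288) - 1*(-150862/7) = (((-59/7 - 100/7) + 2787) + 4288) + 150862/7 = ((-159/7 + 2787) + 4288) + 150862/7 = (19350/7 + 4288) + 150862/7 = 49366/7 + 150862/7 = 28604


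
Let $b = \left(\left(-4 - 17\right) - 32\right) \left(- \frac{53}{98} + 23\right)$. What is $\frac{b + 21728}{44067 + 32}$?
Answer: $\frac{2012691}{4321702} \approx 0.46572$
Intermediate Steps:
$b = - \frac{116653}{98}$ ($b = \left(\left(-4 - 17\right) - 32\right) \left(\left(-53\right) \frac{1}{98} + 23\right) = \left(-21 - 32\right) \left(- \frac{53}{98} + 23\right) = \left(-53\right) \frac{2201}{98} = - \frac{116653}{98} \approx -1190.3$)
$\frac{b + 21728}{44067 + 32} = \frac{- \frac{116653}{98} + 21728}{44067 + 32} = \frac{2012691}{98 \cdot 44099} = \frac{2012691}{98} \cdot \frac{1}{44099} = \frac{2012691}{4321702}$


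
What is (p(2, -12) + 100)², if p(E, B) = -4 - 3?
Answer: 8649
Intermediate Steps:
p(E, B) = -7
(p(2, -12) + 100)² = (-7 + 100)² = 93² = 8649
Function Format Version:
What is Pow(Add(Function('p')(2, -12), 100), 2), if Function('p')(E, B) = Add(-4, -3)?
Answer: 8649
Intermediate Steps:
Function('p')(E, B) = -7
Pow(Add(Function('p')(2, -12), 100), 2) = Pow(Add(-7, 100), 2) = Pow(93, 2) = 8649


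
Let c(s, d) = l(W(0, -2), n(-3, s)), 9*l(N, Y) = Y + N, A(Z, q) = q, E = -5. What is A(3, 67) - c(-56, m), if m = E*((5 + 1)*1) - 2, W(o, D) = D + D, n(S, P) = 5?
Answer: 602/9 ≈ 66.889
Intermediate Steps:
W(o, D) = 2*D
l(N, Y) = N/9 + Y/9 (l(N, Y) = (Y + N)/9 = (N + Y)/9 = N/9 + Y/9)
m = -32 (m = -5*(5 + 1) - 2 = -30 - 2 = -32)
c(s, d) = 1/9 (c(s, d) = (2*(-2))/9 + (1/9)*5 = (1/9)*(-4) + 5/9 = -4/9 + 5/9 = 1/9)
A(3, 67) - c(-56, m) = 67 - 1*1/9 = 67 - 1/9 = 602/9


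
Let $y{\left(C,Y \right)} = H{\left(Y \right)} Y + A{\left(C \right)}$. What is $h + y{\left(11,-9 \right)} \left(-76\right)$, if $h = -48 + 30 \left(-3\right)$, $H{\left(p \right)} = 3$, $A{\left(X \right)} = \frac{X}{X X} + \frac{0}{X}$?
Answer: $\frac{20978}{11} \approx 1907.1$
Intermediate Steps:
$A{\left(X \right)} = \frac{1}{X}$ ($A{\left(X \right)} = \frac{X}{X^{2}} + 0 = \frac{1}{X} + 0 = \frac{1}{X}$)
$y{\left(C,Y \right)} = \frac{1}{C} + 3 Y$ ($y{\left(C,Y \right)} = 3 Y + \frac{1}{C} = \frac{1}{C} + 3 Y$)
$h = -138$ ($h = -48 - 90 = -138$)
$h + y{\left(11,-9 \right)} \left(-76\right) = -138 + \left(\frac{1}{11} + 3 \left(-9\right)\right) \left(-76\right) = -138 + \left(\frac{1}{11} - 27\right) \left(-76\right) = -138 - - \frac{22496}{11} = -138 + \frac{22496}{11} = \frac{20978}{11}$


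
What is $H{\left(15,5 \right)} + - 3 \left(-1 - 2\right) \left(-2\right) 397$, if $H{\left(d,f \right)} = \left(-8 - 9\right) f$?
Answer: $-7231$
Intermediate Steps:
$H{\left(d,f \right)} = - 17 f$
$H{\left(15,5 \right)} + - 3 \left(-1 - 2\right) \left(-2\right) 397 = \left(-17\right) 5 + - 3 \left(-1 - 2\right) \left(-2\right) 397 = -85 + \left(-3\right) \left(-3\right) \left(-2\right) 397 = -85 + 9 \left(-2\right) 397 = -85 - 7146 = -7231$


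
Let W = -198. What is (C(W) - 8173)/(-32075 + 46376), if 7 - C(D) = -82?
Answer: -8084/14301 ≈ -0.56528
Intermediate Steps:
C(D) = 89 (C(D) = 7 - 1*(-82) = 7 + 82 = 89)
(C(W) - 8173)/(-32075 + 46376) = (89 - 8173)/(-32075 + 46376) = -8084/14301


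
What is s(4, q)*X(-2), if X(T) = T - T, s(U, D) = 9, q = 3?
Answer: 0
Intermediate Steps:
X(T) = 0
s(4, q)*X(-2) = 9*0 = 0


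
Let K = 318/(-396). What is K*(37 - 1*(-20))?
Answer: -1007/22 ≈ -45.773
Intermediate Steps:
K = -53/66 (K = 318*(-1/396) = -53/66 ≈ -0.80303)
K*(37 - 1*(-20)) = -53*(37 - 1*(-20))/66 = -53*(37 + 20)/66 = -53/66*57 = -1007/22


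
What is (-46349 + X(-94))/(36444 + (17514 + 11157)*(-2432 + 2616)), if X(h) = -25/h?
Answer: -4356781/499319352 ≈ -0.0087254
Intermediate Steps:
(-46349 + X(-94))/(36444 + (17514 + 11157)*(-2432 + 2616)) = (-46349 - 25/(-94))/(36444 + (17514 + 11157)*(-2432 + 2616)) = (-46349 - 25*(-1/94))/(36444 + 28671*184) = (-46349 + 25/94)/(36444 + 5275464) = -4356781/94/5311908 = -4356781/94*1/5311908 = -4356781/499319352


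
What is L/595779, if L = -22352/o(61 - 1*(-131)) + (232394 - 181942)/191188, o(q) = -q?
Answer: 66923765/341717386356 ≈ 0.00019585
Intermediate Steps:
L = 66923765/573564 (L = -22352*(-1/(61 - 1*(-131))) + (232394 - 181942)/191188 = -22352*(-1/(61 + 131)) + 50452*(1/191188) = -22352/((-1*192)) + 12613/47797 = -22352/(-192) + 12613/47797 = -22352*(-1/192) + 12613/47797 = 1397/12 + 12613/47797 = 66923765/573564 ≈ 116.68)
L/595779 = (66923765/573564)/595779 = (66923765/573564)*(1/595779) = 66923765/341717386356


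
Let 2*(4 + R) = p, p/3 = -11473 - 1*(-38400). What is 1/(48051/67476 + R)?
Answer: 22492/908389175 ≈ 2.4760e-5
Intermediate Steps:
p = 80781 (p = 3*(-11473 - 1*(-38400)) = 3*(-11473 + 38400) = 3*26927 = 80781)
R = 80773/2 (R = -4 + (½)*80781 = -4 + 80781/2 = 80773/2 ≈ 40387.)
1/(48051/67476 + R) = 1/(48051/67476 + 80773/2) = 1/(48051*(1/67476) + 80773/2) = 1/(16017/22492 + 80773/2) = 1/(908389175/22492) = 22492/908389175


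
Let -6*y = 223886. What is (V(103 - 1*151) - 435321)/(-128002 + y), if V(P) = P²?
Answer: 1299051/495949 ≈ 2.6193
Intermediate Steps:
y = -111943/3 (y = -⅙*223886 = -111943/3 ≈ -37314.)
(V(103 - 1*151) - 435321)/(-128002 + y) = ((103 - 1*151)² - 435321)/(-128002 - 111943/3) = ((103 - 151)² - 435321)/(-495949/3) = ((-48)² - 435321)*(-3/495949) = (2304 - 435321)*(-3/495949) = -433017*(-3/495949) = 1299051/495949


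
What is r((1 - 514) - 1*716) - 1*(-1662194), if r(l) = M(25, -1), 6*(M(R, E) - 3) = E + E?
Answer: 4986590/3 ≈ 1.6622e+6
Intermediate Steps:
M(R, E) = 3 + E/3 (M(R, E) = 3 + (E + E)/6 = 3 + (2*E)/6 = 3 + E/3)
r(l) = 8/3 (r(l) = 3 + (⅓)*(-1) = 3 - ⅓ = 8/3)
r((1 - 514) - 1*716) - 1*(-1662194) = 8/3 - 1*(-1662194) = 8/3 + 1662194 = 4986590/3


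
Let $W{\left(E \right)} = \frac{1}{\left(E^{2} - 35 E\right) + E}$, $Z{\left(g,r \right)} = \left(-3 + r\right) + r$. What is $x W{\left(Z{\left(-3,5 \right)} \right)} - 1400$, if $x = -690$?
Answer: $- \frac{87970}{63} \approx -1396.3$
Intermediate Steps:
$Z{\left(g,r \right)} = -3 + 2 r$
$W{\left(E \right)} = \frac{1}{E^{2} - 34 E}$
$x W{\left(Z{\left(-3,5 \right)} \right)} - 1400 = - 690 \frac{1}{\left(-3 + 2 \cdot 5\right) \left(-34 + \left(-3 + 2 \cdot 5\right)\right)} - 1400 = - 690 \frac{1}{\left(-3 + 10\right) \left(-34 + \left(-3 + 10\right)\right)} - 1400 = - 690 \frac{1}{7 \left(-34 + 7\right)} - 1400 = - 690 \frac{1}{7 \left(-27\right)} - 1400 = - 690 \cdot \frac{1}{7} \left(- \frac{1}{27}\right) - 1400 = \left(-690\right) \left(- \frac{1}{189}\right) - 1400 = \frac{230}{63} - 1400 = - \frac{87970}{63}$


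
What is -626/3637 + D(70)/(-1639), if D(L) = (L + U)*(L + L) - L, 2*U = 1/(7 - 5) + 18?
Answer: -41123939/5961043 ≈ -6.8988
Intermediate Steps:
U = 37/4 (U = (1/(7 - 5) + 18)/2 = (1/2 + 18)/2 = (1/2)*(37/2) = 37/4 ≈ 9.2500)
D(L) = -L + 2*L*(37/4 + L) (D(L) = (L + 37/4)*(L + L) - L = (37/4 + L)*(2*L) - L = 2*L*(37/4 + L) - L = -L + 2*L*(37/4 + L))
-626/3637 + D(70)/(-1639) = -626/3637 + ((1/2)*70*(35 + 4*70))/(-1639) = -626*1/3637 + ((1/2)*70*(35 + 280))*(-1/1639) = -626/3637 + ((1/2)*70*315)*(-1/1639) = -626/3637 + 11025*(-1/1639) = -626/3637 - 11025/1639 = -41123939/5961043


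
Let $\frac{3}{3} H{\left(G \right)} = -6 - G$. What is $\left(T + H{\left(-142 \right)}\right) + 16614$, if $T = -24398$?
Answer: $-7648$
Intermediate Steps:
$H{\left(G \right)} = -6 - G$
$\left(T + H{\left(-142 \right)}\right) + 16614 = \left(-24398 - -136\right) + 16614 = \left(-24398 + \left(-6 + 142\right)\right) + 16614 = \left(-24398 + 136\right) + 16614 = -24262 + 16614 = -7648$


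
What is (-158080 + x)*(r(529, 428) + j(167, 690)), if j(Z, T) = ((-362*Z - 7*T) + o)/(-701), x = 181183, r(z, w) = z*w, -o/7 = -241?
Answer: 3668257583127/701 ≈ 5.2329e+9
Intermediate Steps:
o = 1687 (o = -7*(-241) = 1687)
r(z, w) = w*z
j(Z, T) = -1687/701 + 7*T/701 + 362*Z/701 (j(Z, T) = ((-362*Z - 7*T) + 1687)/(-701) = (1687 - 362*Z - 7*T)*(-1/701) = -1687/701 + 7*T/701 + 362*Z/701)
(-158080 + x)*(r(529, 428) + j(167, 690)) = (-158080 + 181183)*(428*529 + (-1687/701 + (7/701)*690 + (362/701)*167)) = 23103*(226412 + (-1687/701 + 4830/701 + 60454/701)) = 23103*(226412 + 63597/701) = 23103*(158778409/701) = 3668257583127/701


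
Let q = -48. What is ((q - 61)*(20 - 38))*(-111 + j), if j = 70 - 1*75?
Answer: -227592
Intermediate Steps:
j = -5 (j = 70 - 75 = -5)
((q - 61)*(20 - 38))*(-111 + j) = ((-48 - 61)*(20 - 38))*(-111 - 5) = -109*(-18)*(-116) = 1962*(-116) = -227592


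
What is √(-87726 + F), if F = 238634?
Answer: 2*√37727 ≈ 388.47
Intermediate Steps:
√(-87726 + F) = √(-87726 + 238634) = √150908 = 2*√37727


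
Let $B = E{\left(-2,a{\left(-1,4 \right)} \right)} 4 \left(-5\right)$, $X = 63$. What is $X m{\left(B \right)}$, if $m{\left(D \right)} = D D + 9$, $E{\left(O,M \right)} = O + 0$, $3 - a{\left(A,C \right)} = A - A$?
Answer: $101367$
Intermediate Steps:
$a{\left(A,C \right)} = 3$ ($a{\left(A,C \right)} = 3 - \left(A - A\right) = 3 - 0 = 3 + 0 = 3$)
$E{\left(O,M \right)} = O$
$B = 40$ ($B = \left(-2\right) 4 \left(-5\right) = \left(-8\right) \left(-5\right) = 40$)
$m{\left(D \right)} = 9 + D^{2}$ ($m{\left(D \right)} = D^{2} + 9 = 9 + D^{2}$)
$X m{\left(B \right)} = 63 \left(9 + 40^{2}\right) = 63 \left(9 + 1600\right) = 63 \cdot 1609 = 101367$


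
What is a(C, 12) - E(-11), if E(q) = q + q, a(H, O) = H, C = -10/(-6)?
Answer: 71/3 ≈ 23.667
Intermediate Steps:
C = 5/3 (C = -10*(-⅙) = 5/3 ≈ 1.6667)
E(q) = 2*q
a(C, 12) - E(-11) = 5/3 - 2*(-11) = 5/3 - 1*(-22) = 5/3 + 22 = 71/3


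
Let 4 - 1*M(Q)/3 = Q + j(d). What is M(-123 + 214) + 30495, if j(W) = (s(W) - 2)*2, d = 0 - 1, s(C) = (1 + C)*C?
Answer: 30246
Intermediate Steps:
s(C) = C*(1 + C)
d = -1
j(W) = -4 + 2*W*(1 + W) (j(W) = (W*(1 + W) - 2)*2 = (-2 + W*(1 + W))*2 = -4 + 2*W*(1 + W))
M(Q) = 24 - 3*Q (M(Q) = 12 - 3*(Q + (-4 + 2*(-1)*(1 - 1))) = 12 - 3*(Q + (-4 + 2*(-1)*0)) = 12 - 3*(Q + (-4 + 0)) = 12 - 3*(Q - 4) = 12 - 3*(-4 + Q) = 12 + (12 - 3*Q) = 24 - 3*Q)
M(-123 + 214) + 30495 = (24 - 3*(-123 + 214)) + 30495 = (24 - 3*91) + 30495 = (24 - 273) + 30495 = -249 + 30495 = 30246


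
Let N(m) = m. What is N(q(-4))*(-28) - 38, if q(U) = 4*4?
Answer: -486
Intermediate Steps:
q(U) = 16
N(q(-4))*(-28) - 38 = 16*(-28) - 38 = -448 - 38 = -486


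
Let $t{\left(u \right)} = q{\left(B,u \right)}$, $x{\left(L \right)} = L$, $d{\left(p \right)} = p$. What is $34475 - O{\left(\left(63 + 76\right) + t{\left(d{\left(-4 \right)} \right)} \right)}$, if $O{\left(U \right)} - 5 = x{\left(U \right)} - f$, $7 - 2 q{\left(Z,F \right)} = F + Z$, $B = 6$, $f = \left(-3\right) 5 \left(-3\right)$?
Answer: $\frac{68747}{2} \approx 34374.0$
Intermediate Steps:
$f = 45$ ($f = \left(-15\right) \left(-3\right) = 45$)
$q{\left(Z,F \right)} = \frac{7}{2} - \frac{F}{2} - \frac{Z}{2}$ ($q{\left(Z,F \right)} = \frac{7}{2} - \frac{F + Z}{2} = \frac{7}{2} - \left(\frac{F}{2} + \frac{Z}{2}\right) = \frac{7}{2} - \frac{F}{2} - \frac{Z}{2}$)
$t{\left(u \right)} = \frac{1}{2} - \frac{u}{2}$ ($t{\left(u \right)} = \frac{7}{2} - \frac{u}{2} - 3 = \frac{1}{2} - \frac{u}{2}$)
$O{\left(U \right)} = -40 + U$ ($O{\left(U \right)} = 5 + \left(U - 45\right) = 5 + \left(-45 + U\right) = -40 + U$)
$34475 - O{\left(\left(63 + 76\right) + t{\left(d{\left(-4 \right)} \right)} \right)} = 34475 - \left(-40 + \left(\left(63 + 76\right) + \left(\frac{1}{2} - -2\right)\right)\right) = 34475 - \left(-40 + \left(139 + \left(\frac{1}{2} + 2\right)\right)\right) = 34475 - \left(-40 + \left(139 + \frac{5}{2}\right)\right) = 34475 - \left(-40 + \frac{283}{2}\right) = 34475 - \frac{203}{2} = \frac{68747}{2}$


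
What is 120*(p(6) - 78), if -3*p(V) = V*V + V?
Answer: -11040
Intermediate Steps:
p(V) = -V/3 - V²/3 (p(V) = -(V*V + V)/3 = -(V² + V)/3 = -(V + V²)/3 = -V/3 - V²/3)
120*(p(6) - 78) = 120*(-⅓*6*(1 + 6) - 78) = 120*(-⅓*6*7 - 78) = 120*(-14 - 78) = 120*(-92) = -11040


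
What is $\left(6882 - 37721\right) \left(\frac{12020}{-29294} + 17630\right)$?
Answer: $- \frac{7963265083400}{14647} \approx -5.4368 \cdot 10^{8}$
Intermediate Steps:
$\left(6882 - 37721\right) \left(\frac{12020}{-29294} + 17630\right) = - 30839 \left(12020 \left(- \frac{1}{29294}\right) + 17630\right) = - 30839 \left(- \frac{6010}{14647} + 17630\right) = \left(-30839\right) \frac{258220600}{14647} = - \frac{7963265083400}{14647}$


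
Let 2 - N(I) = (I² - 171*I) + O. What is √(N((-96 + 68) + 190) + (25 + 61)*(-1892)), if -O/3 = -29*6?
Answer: I*√161774 ≈ 402.21*I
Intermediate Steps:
O = 522 (O = -(-87)*6 = -3*(-174) = 522)
N(I) = -520 - I² + 171*I (N(I) = 2 - ((I² - 171*I) + 522) = 2 - (522 + I² - 171*I) = 2 + (-522 - I² + 171*I) = -520 - I² + 171*I)
√(N((-96 + 68) + 190) + (25 + 61)*(-1892)) = √((-520 - ((-96 + 68) + 190)² + 171*((-96 + 68) + 190)) + (25 + 61)*(-1892)) = √((-520 - (-28 + 190)² + 171*(-28 + 190)) + 86*(-1892)) = √((-520 - 1*162² + 171*162) - 162712) = √((-520 - 1*26244 + 27702) - 162712) = √((-520 - 26244 + 27702) - 162712) = √(938 - 162712) = √(-161774) = I*√161774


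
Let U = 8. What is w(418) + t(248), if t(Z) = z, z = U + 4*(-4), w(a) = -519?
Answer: -527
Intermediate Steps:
z = -8 (z = 8 + 4*(-4) = 8 - 16 = -8)
t(Z) = -8
w(418) + t(248) = -519 - 8 = -527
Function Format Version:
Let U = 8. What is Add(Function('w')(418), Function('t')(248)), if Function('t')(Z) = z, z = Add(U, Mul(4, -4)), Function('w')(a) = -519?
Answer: -527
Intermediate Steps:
z = -8 (z = Add(8, Mul(4, -4)) = Add(8, -16) = -8)
Function('t')(Z) = -8
Add(Function('w')(418), Function('t')(248)) = Add(-519, -8) = -527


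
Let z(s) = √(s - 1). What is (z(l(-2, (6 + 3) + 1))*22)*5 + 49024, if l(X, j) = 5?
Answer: 49244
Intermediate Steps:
z(s) = √(-1 + s)
(z(l(-2, (6 + 3) + 1))*22)*5 + 49024 = (√(-1 + 5)*22)*5 + 49024 = (√4*22)*5 + 49024 = (2*22)*5 + 49024 = 44*5 + 49024 = 220 + 49024 = 49244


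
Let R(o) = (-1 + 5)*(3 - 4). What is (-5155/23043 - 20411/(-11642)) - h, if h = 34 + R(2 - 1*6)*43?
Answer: 37431107791/268266606 ≈ 139.53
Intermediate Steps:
R(o) = -4 (R(o) = 4*(-1) = -4)
h = -138 (h = 34 - 4*43 = 34 - 172 = -138)
(-5155/23043 - 20411/(-11642)) - h = (-5155/23043 - 20411/(-11642)) - 1*(-138) = (-5155*1/23043 - 20411*(-1/11642)) + 138 = (-5155/23043 + 20411/11642) + 138 = 410316163/268266606 + 138 = 37431107791/268266606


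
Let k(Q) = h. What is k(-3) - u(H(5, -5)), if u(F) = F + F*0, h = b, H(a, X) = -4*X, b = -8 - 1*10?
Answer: -38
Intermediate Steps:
b = -18 (b = -8 - 10 = -18)
h = -18
u(F) = F (u(F) = F + 0 = F)
k(Q) = -18
k(-3) - u(H(5, -5)) = -18 - (-4)*(-5) = -18 - 1*20 = -18 - 20 = -38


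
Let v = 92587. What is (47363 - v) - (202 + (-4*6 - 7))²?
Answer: -74465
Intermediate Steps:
(47363 - v) - (202 + (-4*6 - 7))² = (47363 - 1*92587) - (202 + (-4*6 - 7))² = (47363 - 92587) - (202 + (-24 - 7))² = -45224 - (202 - 31)² = -45224 - 1*171² = -45224 - 1*29241 = -45224 - 29241 = -74465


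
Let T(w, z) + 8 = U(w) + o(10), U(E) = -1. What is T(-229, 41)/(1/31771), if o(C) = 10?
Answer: 31771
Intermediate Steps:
T(w, z) = 1 (T(w, z) = -8 + (-1 + 10) = -8 + 9 = 1)
T(-229, 41)/(1/31771) = 1/1/31771 = 1/(1/31771) = 1*31771 = 31771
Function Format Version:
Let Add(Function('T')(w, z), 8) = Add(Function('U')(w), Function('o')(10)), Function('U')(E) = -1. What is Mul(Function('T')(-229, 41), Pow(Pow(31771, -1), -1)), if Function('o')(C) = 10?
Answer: 31771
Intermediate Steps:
Function('T')(w, z) = 1 (Function('T')(w, z) = Add(-8, Add(-1, 10)) = Add(-8, 9) = 1)
Mul(Function('T')(-229, 41), Pow(Pow(31771, -1), -1)) = Mul(1, Pow(Pow(31771, -1), -1)) = Mul(1, Pow(Rational(1, 31771), -1)) = Mul(1, 31771) = 31771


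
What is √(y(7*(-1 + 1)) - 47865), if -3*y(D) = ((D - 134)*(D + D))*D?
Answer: I*√47865 ≈ 218.78*I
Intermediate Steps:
y(D) = -2*D²*(-134 + D)/3 (y(D) = -(D - 134)*(D + D)*D/3 = -(-134 + D)*(2*D)*D/3 = -2*D*(-134 + D)*D/3 = -2*D²*(-134 + D)/3)
√(y(7*(-1 + 1)) - 47865) = √(2*(7*(-1 + 1))²*(134 - 7*(-1 + 1))/3 - 47865) = √(2*(7*0)²*(134 - 7*0)/3 - 47865) = √((⅔)*0²*(134 - 1*0) - 47865) = √((⅔)*0*(134 + 0) - 47865) = √((⅔)*0*134 - 47865) = √(0 - 47865) = √(-47865) = I*√47865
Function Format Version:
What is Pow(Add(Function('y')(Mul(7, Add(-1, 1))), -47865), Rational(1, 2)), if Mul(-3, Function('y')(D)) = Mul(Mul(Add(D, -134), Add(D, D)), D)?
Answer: Mul(I, Pow(47865, Rational(1, 2))) ≈ Mul(218.78, I)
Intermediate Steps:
Function('y')(D) = Mul(Rational(-2, 3), Pow(D, 2), Add(-134, D)) (Function('y')(D) = Mul(Rational(-1, 3), Mul(Mul(Add(D, -134), Add(D, D)), D)) = Mul(Rational(-1, 3), Mul(Mul(Add(-134, D), Mul(2, D)), D)) = Mul(Rational(-1, 3), Mul(Mul(2, D, Add(-134, D)), D)) = Mul(Rational(-1, 3), Mul(2, Pow(D, 2), Add(-134, D))) = Mul(Rational(-2, 3), Pow(D, 2), Add(-134, D)))
Pow(Add(Function('y')(Mul(7, Add(-1, 1))), -47865), Rational(1, 2)) = Pow(Add(Mul(Rational(2, 3), Pow(Mul(7, Add(-1, 1)), 2), Add(134, Mul(-1, Mul(7, Add(-1, 1))))), -47865), Rational(1, 2)) = Pow(Add(Mul(Rational(2, 3), Pow(Mul(7, 0), 2), Add(134, Mul(-1, Mul(7, 0)))), -47865), Rational(1, 2)) = Pow(Add(Mul(Rational(2, 3), Pow(0, 2), Add(134, Mul(-1, 0))), -47865), Rational(1, 2)) = Pow(Add(Mul(Rational(2, 3), 0, Add(134, 0)), -47865), Rational(1, 2)) = Pow(Add(Mul(Rational(2, 3), 0, 134), -47865), Rational(1, 2)) = Pow(Add(0, -47865), Rational(1, 2)) = Pow(-47865, Rational(1, 2)) = Mul(I, Pow(47865, Rational(1, 2)))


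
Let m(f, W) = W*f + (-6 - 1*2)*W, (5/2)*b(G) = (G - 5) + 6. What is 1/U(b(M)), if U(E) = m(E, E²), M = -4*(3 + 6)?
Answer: -1/4312 ≈ -0.00023191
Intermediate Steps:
M = -36 (M = -4*9 = -36)
b(G) = ⅖ + 2*G/5 (b(G) = 2*((G - 5) + 6)/5 = 2*((-5 + G) + 6)/5 = 2*(1 + G)/5 = ⅖ + 2*G/5)
m(f, W) = -8*W + W*f (m(f, W) = W*f + (-6 - 2)*W = W*f - 8*W = -8*W + W*f)
U(E) = E²*(-8 + E)
1/U(b(M)) = 1/((⅖ + (⅖)*(-36))²*(-8 + (⅖ + (⅖)*(-36)))) = 1/((⅖ - 72/5)²*(-8 + (⅖ - 72/5))) = 1/((-14)²*(-8 - 14)) = 1/(196*(-22)) = 1/(-4312) = -1/4312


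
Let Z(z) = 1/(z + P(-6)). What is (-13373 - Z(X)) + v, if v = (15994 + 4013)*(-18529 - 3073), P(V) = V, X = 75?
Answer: -29822116504/69 ≈ -4.3220e+8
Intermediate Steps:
Z(z) = 1/(-6 + z) (Z(z) = 1/(z - 6) = 1/(-6 + z))
v = -432191214 (v = 20007*(-21602) = -432191214)
(-13373 - Z(X)) + v = (-13373 - 1/(-6 + 75)) - 432191214 = (-13373 - 1/69) - 432191214 = -922738/69 - 432191214 = -29822116504/69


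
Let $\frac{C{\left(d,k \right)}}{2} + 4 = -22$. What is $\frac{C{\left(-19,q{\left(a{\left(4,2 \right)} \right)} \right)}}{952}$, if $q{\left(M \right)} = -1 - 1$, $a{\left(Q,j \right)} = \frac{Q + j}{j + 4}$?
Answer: $- \frac{13}{238} \approx -0.054622$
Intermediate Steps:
$a{\left(Q,j \right)} = \frac{Q + j}{4 + j}$
$q{\left(M \right)} = -2$
$C{\left(d,k \right)} = -52$ ($C{\left(d,k \right)} = -8 + 2 \left(-22\right) = -8 - 44 = -52$)
$\frac{C{\left(-19,q{\left(a{\left(4,2 \right)} \right)} \right)}}{952} = - \frac{52}{952} = \left(-52\right) \frac{1}{952} = - \frac{13}{238}$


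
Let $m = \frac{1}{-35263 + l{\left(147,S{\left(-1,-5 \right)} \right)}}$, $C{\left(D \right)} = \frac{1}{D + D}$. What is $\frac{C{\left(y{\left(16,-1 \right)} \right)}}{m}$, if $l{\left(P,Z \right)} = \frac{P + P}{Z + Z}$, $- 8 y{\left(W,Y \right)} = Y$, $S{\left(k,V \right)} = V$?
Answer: $- \frac{705848}{5} \approx -1.4117 \cdot 10^{5}$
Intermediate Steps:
$y{\left(W,Y \right)} = - \frac{Y}{8}$
$l{\left(P,Z \right)} = \frac{P}{Z}$ ($l{\left(P,Z \right)} = \frac{2 P}{2 Z} = 2 P \frac{1}{2 Z} = \frac{P}{Z}$)
$C{\left(D \right)} = \frac{1}{2 D}$
$m = - \frac{5}{176462}$ ($m = \frac{1}{-35263 + \frac{147}{-5}} = \frac{1}{-35263 + 147 \left(- \frac{1}{5}\right)} = \frac{1}{-35263 - \frac{147}{5}} = \frac{1}{- \frac{176462}{5}} = - \frac{5}{176462} \approx -2.8335 \cdot 10^{-5}$)
$\frac{C{\left(y{\left(16,-1 \right)} \right)}}{m} = \frac{\frac{1}{2} \frac{1}{\left(- \frac{1}{8}\right) \left(-1\right)}}{- \frac{5}{176462}} = \frac{\frac{1}{\frac{1}{8}}}{2} \left(- \frac{176462}{5}\right) = \frac{1}{2} \cdot 8 \left(- \frac{176462}{5}\right) = 4 \left(- \frac{176462}{5}\right) = - \frac{705848}{5}$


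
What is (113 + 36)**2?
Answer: 22201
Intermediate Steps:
(113 + 36)**2 = 149**2 = 22201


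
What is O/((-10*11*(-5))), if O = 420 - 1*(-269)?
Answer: 689/550 ≈ 1.2527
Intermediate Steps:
O = 689 (O = 420 + 269 = 689)
O/((-10*11*(-5))) = 689/((-10*11*(-5))) = 689/((-110*(-5))) = 689/550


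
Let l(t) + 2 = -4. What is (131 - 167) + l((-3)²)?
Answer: -42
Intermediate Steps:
l(t) = -6 (l(t) = -2 - 4 = -6)
(131 - 167) + l((-3)²) = (131 - 167) - 6 = -36 - 6 = -42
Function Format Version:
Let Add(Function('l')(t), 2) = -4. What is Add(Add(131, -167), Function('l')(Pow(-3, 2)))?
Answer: -42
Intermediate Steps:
Function('l')(t) = -6 (Function('l')(t) = Add(-2, -4) = -6)
Add(Add(131, -167), Function('l')(Pow(-3, 2))) = Add(Add(131, -167), -6) = Add(-36, -6) = -42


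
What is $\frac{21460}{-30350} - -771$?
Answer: $\frac{2337839}{3035} \approx 770.29$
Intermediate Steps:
$\frac{21460}{-30350} - -771 = 21460 \left(- \frac{1}{30350}\right) + 771 = - \frac{2146}{3035} + 771 = \frac{2337839}{3035}$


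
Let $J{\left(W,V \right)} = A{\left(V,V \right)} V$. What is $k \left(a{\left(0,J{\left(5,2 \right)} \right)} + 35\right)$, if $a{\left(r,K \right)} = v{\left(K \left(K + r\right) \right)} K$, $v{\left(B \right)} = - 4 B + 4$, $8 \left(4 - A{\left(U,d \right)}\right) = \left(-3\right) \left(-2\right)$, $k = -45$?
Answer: $\frac{93375}{2} \approx 46688.0$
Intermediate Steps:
$A{\left(U,d \right)} = \frac{13}{4}$ ($A{\left(U,d \right)} = 4 - \frac{\left(-3\right) \left(-2\right)}{8} = 4 - \frac{3}{4} = \frac{13}{4}$)
$v{\left(B \right)} = 4 - 4 B$
$J{\left(W,V \right)} = \frac{13 V}{4}$
$a{\left(r,K \right)} = K \left(4 - 4 K \left(K + r\right)\right)$ ($a{\left(r,K \right)} = \left(4 - 4 K \left(K + r\right)\right) K = K \left(4 - 4 K \left(K + r\right)\right)$)
$k \left(a{\left(0,J{\left(5,2 \right)} \right)} + 35\right) = - 45 \left(- 4 \cdot \frac{13}{4} \cdot 2 \left(-1 + \frac{13}{4} \cdot 2 \left(\frac{13}{4} \cdot 2 + 0\right)\right) + 35\right) = - 45 \left(\left(-4\right) \frac{13}{2} \left(-1 + \frac{13 \left(\frac{13}{2} + 0\right)}{2}\right) + 35\right) = - 45 \left(\left(-4\right) \frac{13}{2} \left(-1 + \frac{13}{2} \cdot \frac{13}{2}\right) + 35\right) = - 45 \left(\left(-4\right) \frac{13}{2} \left(-1 + \frac{169}{4}\right) + 35\right) = - 45 \left(\left(-4\right) \frac{13}{2} \cdot \frac{165}{4} + 35\right) = - 45 \left(- \frac{2145}{2} + 35\right) = \left(-45\right) \left(- \frac{2075}{2}\right) = \frac{93375}{2}$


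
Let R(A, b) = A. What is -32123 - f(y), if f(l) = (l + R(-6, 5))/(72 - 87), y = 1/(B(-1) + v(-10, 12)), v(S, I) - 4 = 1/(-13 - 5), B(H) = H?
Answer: -1702539/53 ≈ -32123.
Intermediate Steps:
v(S, I) = 71/18 (v(S, I) = 4 + 1/(-13 - 5) = 4 + 1/(-18) = 4 - 1/18 = 71/18)
y = 18/53 (y = 1/(-1 + 71/18) = 1/(53/18) = 18/53 ≈ 0.33962)
f(l) = ⅖ - l/15 (f(l) = (l - 6)/(72 - 87) = (-6 + l)/(-15) = (-6 + l)*(-1/15) = ⅖ - l/15)
-32123 - f(y) = -32123 - (⅖ - 1/15*18/53) = -32123 - (⅖ - 6/265) = -32123 - 1*20/53 = -32123 - 20/53 = -1702539/53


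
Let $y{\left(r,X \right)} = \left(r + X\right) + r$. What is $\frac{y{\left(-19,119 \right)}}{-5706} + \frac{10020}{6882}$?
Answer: $\frac{1048457}{727198} \approx 1.4418$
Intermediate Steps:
$y{\left(r,X \right)} = X + 2 r$ ($y{\left(r,X \right)} = \left(X + r\right) + r = X + 2 r$)
$\frac{y{\left(-19,119 \right)}}{-5706} + \frac{10020}{6882} = \frac{119 + 2 \left(-19\right)}{-5706} + \frac{10020}{6882} = \left(119 - 38\right) \left(- \frac{1}{5706}\right) + 10020 \cdot \frac{1}{6882} = 81 \left(- \frac{1}{5706}\right) + \frac{1670}{1147} = - \frac{9}{634} + \frac{1670}{1147} = \frac{1048457}{727198}$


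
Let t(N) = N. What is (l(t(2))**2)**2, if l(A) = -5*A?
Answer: 10000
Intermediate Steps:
(l(t(2))**2)**2 = ((-5*2)**2)**2 = ((-10)**2)**2 = 100**2 = 10000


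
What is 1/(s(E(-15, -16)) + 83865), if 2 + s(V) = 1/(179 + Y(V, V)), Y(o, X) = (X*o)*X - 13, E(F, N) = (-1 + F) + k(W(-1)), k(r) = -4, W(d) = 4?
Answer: 7834/656982741 ≈ 1.1924e-5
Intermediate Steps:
E(F, N) = -5 + F (E(F, N) = (-1 + F) - 4 = -5 + F)
Y(o, X) = -13 + o*X**2 (Y(o, X) = o*X**2 - 13 = -13 + o*X**2)
s(V) = -2 + 1/(166 + V**3) (s(V) = -2 + 1/(179 + (-13 + V*V**2)) = -2 + 1/(179 + (-13 + V**3)) = -2 + 1/(166 + V**3))
1/(s(E(-15, -16)) + 83865) = 1/((-331 - 2*(-5 - 15)**3)/(166 + (-5 - 15)**3) + 83865) = 1/((-331 - 2*(-20)**3)/(166 + (-20)**3) + 83865) = 1/((-331 - 2*(-8000))/(166 - 8000) + 83865) = 1/((-331 + 16000)/(-7834) + 83865) = 1/(-1/7834*15669 + 83865) = 1/(-15669/7834 + 83865) = 1/(656982741/7834) = 7834/656982741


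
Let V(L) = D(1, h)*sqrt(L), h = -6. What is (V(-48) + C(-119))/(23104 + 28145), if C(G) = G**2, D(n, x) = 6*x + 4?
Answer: 14161/51249 - 128*I*sqrt(3)/51249 ≈ 0.27632 - 0.004326*I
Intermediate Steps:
D(n, x) = 4 + 6*x
V(L) = -32*sqrt(L) (V(L) = (4 + 6*(-6))*sqrt(L) = (4 - 36)*sqrt(L) = -32*sqrt(L))
(V(-48) + C(-119))/(23104 + 28145) = (-128*I*sqrt(3) + (-119)**2)/(23104 + 28145) = (-128*I*sqrt(3) + 14161)/51249 = (-128*I*sqrt(3) + 14161)*(1/51249) = (14161 - 128*I*sqrt(3))*(1/51249) = 14161/51249 - 128*I*sqrt(3)/51249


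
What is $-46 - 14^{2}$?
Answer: $-242$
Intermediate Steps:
$-46 - 14^{2} = -46 - 196 = -242$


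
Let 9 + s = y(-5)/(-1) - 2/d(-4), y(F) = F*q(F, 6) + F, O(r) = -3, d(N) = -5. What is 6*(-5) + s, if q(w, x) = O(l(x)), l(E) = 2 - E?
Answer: -243/5 ≈ -48.600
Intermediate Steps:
q(w, x) = -3
y(F) = -2*F (y(F) = F*(-3) + F = -3*F + F = -2*F)
s = -93/5 (s = -9 + (-2*(-5)/(-1) - 2/(-5)) = -9 + (10*(-1) - 2*(-1/5)) = -9 + (-10 + 2/5) = -9 - 48/5 = -93/5 ≈ -18.600)
6*(-5) + s = 6*(-5) - 93/5 = -30 - 93/5 = -243/5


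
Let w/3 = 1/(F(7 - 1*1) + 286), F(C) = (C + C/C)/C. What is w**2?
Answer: 324/2968729 ≈ 0.00010914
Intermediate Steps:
F(C) = (1 + C)/C (F(C) = (C + 1)/C = (1 + C)/C)
w = 18/1723 (w = 3/((1 + (7 - 1*1))/(7 - 1*1) + 286) = 3/((1 + (7 - 1))/(7 - 1) + 286) = 3/((1 + 6)/6 + 286) = 3/((1/6)*7 + 286) = 3/(7/6 + 286) = 3/(1723/6) = 3*(6/1723) = 18/1723 ≈ 0.010447)
w**2 = (18/1723)**2 = 324/2968729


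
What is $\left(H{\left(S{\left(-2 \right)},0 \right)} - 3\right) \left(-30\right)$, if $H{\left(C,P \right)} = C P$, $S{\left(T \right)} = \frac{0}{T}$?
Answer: $90$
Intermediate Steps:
$S{\left(T \right)} = 0$
$\left(H{\left(S{\left(-2 \right)},0 \right)} - 3\right) \left(-30\right) = \left(0 \cdot 0 - 3\right) \left(-30\right) = \left(0 - 3\right) \left(-30\right) = \left(-3\right) \left(-30\right) = 90$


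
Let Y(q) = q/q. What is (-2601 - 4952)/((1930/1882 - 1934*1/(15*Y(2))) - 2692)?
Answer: 106610595/39802999 ≈ 2.6785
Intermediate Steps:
Y(q) = 1
(-2601 - 4952)/((1930/1882 - 1934*1/(15*Y(2))) - 2692) = (-2601 - 4952)/((1930/1882 - 1934/(15*1)) - 2692) = -7553/((1930*(1/1882) - 1934/15) - 2692) = -7553/((965/941 - 1934*1/15) - 2692) = -7553/((965/941 - 1934/15) - 2692) = -7553/(-1805419/14115 - 2692) = -7553/(-39802999/14115) = -7553*(-14115/39802999) = 106610595/39802999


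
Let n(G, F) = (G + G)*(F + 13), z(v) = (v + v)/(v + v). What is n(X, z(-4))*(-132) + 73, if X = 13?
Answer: -47975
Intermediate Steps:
z(v) = 1 (z(v) = (2*v)/((2*v)) = (2*v)*(1/(2*v)) = 1)
n(G, F) = 2*G*(13 + F) (n(G, F) = (2*G)*(13 + F) = 2*G*(13 + F))
n(X, z(-4))*(-132) + 73 = (2*13*(13 + 1))*(-132) + 73 = (2*13*14)*(-132) + 73 = 364*(-132) + 73 = -48048 + 73 = -47975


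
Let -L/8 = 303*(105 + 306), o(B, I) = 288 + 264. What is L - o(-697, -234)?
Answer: -996816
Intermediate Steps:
o(B, I) = 552
L = -996264 (L = -2424*(105 + 306) = -2424*411 = -8*124533 = -996264)
L - o(-697, -234) = -996264 - 1*552 = -996264 - 552 = -996816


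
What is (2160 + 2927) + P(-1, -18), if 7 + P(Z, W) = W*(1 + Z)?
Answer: 5080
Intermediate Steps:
P(Z, W) = -7 + W*(1 + Z)
(2160 + 2927) + P(-1, -18) = (2160 + 2927) + (-7 - 18 - 18*(-1)) = 5087 + (-7 - 18 + 18) = 5087 - 7 = 5080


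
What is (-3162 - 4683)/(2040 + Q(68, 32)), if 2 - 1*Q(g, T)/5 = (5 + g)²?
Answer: 1569/4919 ≈ 0.31897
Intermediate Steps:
Q(g, T) = 10 - 5*(5 + g)²
(-3162 - 4683)/(2040 + Q(68, 32)) = (-3162 - 4683)/(2040 + (10 - 5*(5 + 68)²)) = -7845/(2040 + (10 - 5*73²)) = -7845/(2040 + (10 - 5*5329)) = -7845/(2040 + (10 - 26645)) = -7845/(2040 - 26635) = -7845/(-24595) = -7845*(-1/24595) = 1569/4919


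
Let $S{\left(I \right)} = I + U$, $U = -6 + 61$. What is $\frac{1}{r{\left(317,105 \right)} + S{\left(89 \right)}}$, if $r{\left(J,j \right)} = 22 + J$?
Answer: $\frac{1}{483} \approx 0.0020704$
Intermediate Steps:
$U = 55$
$S{\left(I \right)} = 55 + I$ ($S{\left(I \right)} = I + 55 = 55 + I$)
$\frac{1}{r{\left(317,105 \right)} + S{\left(89 \right)}} = \frac{1}{\left(22 + 317\right) + \left(55 + 89\right)} = \frac{1}{339 + 144} = \frac{1}{483}$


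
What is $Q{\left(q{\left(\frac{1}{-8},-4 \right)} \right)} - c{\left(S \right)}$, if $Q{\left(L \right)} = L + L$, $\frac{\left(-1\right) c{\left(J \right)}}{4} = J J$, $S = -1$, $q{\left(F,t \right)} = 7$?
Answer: $18$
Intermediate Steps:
$c{\left(J \right)} = - 4 J^{2}$ ($c{\left(J \right)} = - 4 J J = - 4 J^{2}$)
$Q{\left(L \right)} = 2 L$
$Q{\left(q{\left(\frac{1}{-8},-4 \right)} \right)} - c{\left(S \right)} = 2 \cdot 7 - - 4 \left(-1\right)^{2} = 14 - \left(-4\right) 1 = 14 - -4 = 14 + 4 = 18$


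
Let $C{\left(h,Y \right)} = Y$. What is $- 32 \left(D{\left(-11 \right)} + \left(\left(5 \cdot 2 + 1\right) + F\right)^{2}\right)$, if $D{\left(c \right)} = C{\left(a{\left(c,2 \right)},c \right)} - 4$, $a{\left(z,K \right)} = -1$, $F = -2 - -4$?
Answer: $-4928$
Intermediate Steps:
$F = 2$ ($F = -2 + 4 = 2$)
$D{\left(c \right)} = -4 + c$ ($D{\left(c \right)} = c - 4 = -4 + c$)
$- 32 \left(D{\left(-11 \right)} + \left(\left(5 \cdot 2 + 1\right) + F\right)^{2}\right) = - 32 \left(\left(-4 - 11\right) + \left(\left(5 \cdot 2 + 1\right) + 2\right)^{2}\right) = - 32 \left(-15 + \left(\left(10 + 1\right) + 2\right)^{2}\right) = - 32 \left(-15 + \left(11 + 2\right)^{2}\right) = - 32 \left(-15 + 13^{2}\right) = - 32 \left(-15 + 169\right) = \left(-32\right) 154 = -4928$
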